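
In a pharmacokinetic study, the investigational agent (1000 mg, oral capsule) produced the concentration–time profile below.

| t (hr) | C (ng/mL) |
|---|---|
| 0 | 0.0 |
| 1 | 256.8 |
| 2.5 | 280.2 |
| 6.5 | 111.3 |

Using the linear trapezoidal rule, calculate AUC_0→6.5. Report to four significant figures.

AUC = 1314 ng/mL·hr

Trapezoidal AUC_0→6.5:
  [0→1]: (0.0+256.8)/2 × 1 = 128.4
  [1→2.5]: (256.8+280.2)/2 × 1.5 = 402.75
  [2.5→6.5]: (280.2+111.3)/2 × 4 = 783.0
  Sum = 1314.15 ng/mL·hr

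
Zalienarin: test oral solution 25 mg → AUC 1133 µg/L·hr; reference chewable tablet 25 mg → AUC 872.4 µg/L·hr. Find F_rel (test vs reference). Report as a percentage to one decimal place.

F_rel = 129.9%

F_rel = (AUC_test/D_test) / (AUC_ref/D_ref)
      = (1133/25) / (872.4/25)
      = 45.32 / 34.896 = 1.2987 = 129.87%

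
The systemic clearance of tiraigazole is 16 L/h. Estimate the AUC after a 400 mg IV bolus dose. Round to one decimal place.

AUC = 25.0 mg/L·h

AUC_0→∞ = Dose_iv / CL
        = 400 / 16 = 25 mg/L·h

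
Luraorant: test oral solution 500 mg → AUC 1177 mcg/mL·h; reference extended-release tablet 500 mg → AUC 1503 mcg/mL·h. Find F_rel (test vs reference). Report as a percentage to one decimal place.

F_rel = (AUC_test/D_test) / (AUC_ref/D_ref)
      = (1177/500) / (1503/500)
      = 2.354 / 3.006 = 0.7831 = 78.31%

F_rel = 78.3%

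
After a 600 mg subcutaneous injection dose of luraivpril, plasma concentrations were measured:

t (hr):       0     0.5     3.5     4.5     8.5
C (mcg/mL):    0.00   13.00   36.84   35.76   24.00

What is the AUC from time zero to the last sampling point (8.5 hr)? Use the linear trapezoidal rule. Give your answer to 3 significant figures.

Trapezoidal AUC_0→8.5:
  [0→0.5]: (0.00+13.00)/2 × 0.5 = 3.25
  [0.5→3.5]: (13.00+36.84)/2 × 3 = 74.76
  [3.5→4.5]: (36.84+35.76)/2 × 1 = 36.3
  [4.5→8.5]: (35.76+24.00)/2 × 4 = 119.52
  Sum = 233.83 mcg/mL·hr

AUC = 234 mcg/mL·hr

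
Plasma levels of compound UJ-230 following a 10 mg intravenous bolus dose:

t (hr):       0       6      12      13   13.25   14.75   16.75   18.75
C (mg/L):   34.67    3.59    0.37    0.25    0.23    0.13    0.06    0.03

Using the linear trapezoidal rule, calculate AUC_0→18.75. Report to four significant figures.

Trapezoidal AUC_0→18.75:
  [0→6]: (34.67+3.59)/2 × 6 = 114.78
  [6→12]: (3.59+0.37)/2 × 6 = 11.88
  [12→13]: (0.37+0.25)/2 × 1 = 0.31
  [13→13.25]: (0.25+0.23)/2 × 0.25 = 0.06
  [13.25→14.75]: (0.23+0.13)/2 × 1.5 = 0.27
  [14.75→16.75]: (0.13+0.06)/2 × 2 = 0.19
  [16.75→18.75]: (0.06+0.03)/2 × 2 = 0.09
  Sum = 127.58 mg/L·hr

AUC = 127.6 mg/L·hr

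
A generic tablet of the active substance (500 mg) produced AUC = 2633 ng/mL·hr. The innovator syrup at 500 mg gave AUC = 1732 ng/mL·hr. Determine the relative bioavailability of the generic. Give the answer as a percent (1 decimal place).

F_rel = (AUC_test/D_test) / (AUC_ref/D_ref)
      = (2633/500) / (1732/500)
      = 5.266 / 3.464 = 1.5202 = 152.02%

F_rel = 152.0%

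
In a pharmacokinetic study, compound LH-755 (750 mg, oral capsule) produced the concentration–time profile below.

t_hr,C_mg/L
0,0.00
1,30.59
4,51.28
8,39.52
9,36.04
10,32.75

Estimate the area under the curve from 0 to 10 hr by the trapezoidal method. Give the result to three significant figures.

AUC = 392 mg/L·hr

Trapezoidal AUC_0→10:
  [0→1]: (0.00+30.59)/2 × 1 = 15.295
  [1→4]: (30.59+51.28)/2 × 3 = 122.805
  [4→8]: (51.28+39.52)/2 × 4 = 181.6
  [8→9]: (39.52+36.04)/2 × 1 = 37.78
  [9→10]: (36.04+32.75)/2 × 1 = 34.395
  Sum = 391.875 mg/L·hr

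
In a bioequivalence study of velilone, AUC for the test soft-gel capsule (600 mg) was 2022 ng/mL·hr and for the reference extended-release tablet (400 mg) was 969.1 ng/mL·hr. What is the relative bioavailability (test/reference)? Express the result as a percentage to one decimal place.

F_rel = 139.1%

F_rel = (AUC_test/D_test) / (AUC_ref/D_ref)
      = (2022/600) / (969.1/400)
      = 3.37 / 2.42275 = 1.3910 = 139.10%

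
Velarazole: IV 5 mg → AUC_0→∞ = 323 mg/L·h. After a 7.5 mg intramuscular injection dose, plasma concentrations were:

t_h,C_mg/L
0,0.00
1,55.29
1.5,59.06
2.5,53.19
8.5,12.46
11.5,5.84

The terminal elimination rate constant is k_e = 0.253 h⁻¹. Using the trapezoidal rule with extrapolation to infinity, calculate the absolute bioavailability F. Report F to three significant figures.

F = 0.743

Trapezoidal AUC_0→11.5 (intramuscular injection):
  [0→1]: (0.00+55.29)/2 × 1 = 27.645
  [1→1.5]: (55.29+59.06)/2 × 0.5 = 28.5875
  [1.5→2.5]: (59.06+53.19)/2 × 1 = 56.125
  [2.5→8.5]: (53.19+12.46)/2 × 6 = 196.95
  [8.5→11.5]: (12.46+5.84)/2 × 3 = 27.45
  Sum = 336.7575 mg/L·h
Tail: C_last/k_e = 5.84/0.253 = 23.083
AUC_0→∞ (intramuscular injection) = 336.7575 + 23.083 = 359.8405 mg/L·h
F = (AUC_ev/D_ev)/(AUC_iv/D_iv) = (359.8405/7.5)/(323/5) = 47.9787/64.6 = 0.7427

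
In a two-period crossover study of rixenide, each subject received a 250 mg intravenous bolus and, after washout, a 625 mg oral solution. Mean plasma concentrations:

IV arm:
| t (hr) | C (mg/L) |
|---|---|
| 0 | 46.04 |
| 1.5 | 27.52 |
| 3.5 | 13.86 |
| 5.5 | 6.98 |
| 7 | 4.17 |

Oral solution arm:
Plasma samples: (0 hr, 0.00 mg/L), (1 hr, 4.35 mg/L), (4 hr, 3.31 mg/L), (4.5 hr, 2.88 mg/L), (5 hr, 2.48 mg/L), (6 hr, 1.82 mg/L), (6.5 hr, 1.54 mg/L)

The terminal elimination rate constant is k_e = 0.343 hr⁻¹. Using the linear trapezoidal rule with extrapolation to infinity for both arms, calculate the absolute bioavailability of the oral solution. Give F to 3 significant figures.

Trapezoidal AUC_0→7 (IV):
  [0→1.5]: (46.04+27.52)/2 × 1.5 = 55.17
  [1.5→3.5]: (27.52+13.86)/2 × 2 = 41.38
  [3.5→5.5]: (13.86+6.98)/2 × 2 = 20.84
  [5.5→7]: (6.98+4.17)/2 × 1.5 = 8.3625
  Sum = 125.7525 mg/L·hr
IV tail: 4.17/0.343 = 12.157; AUC_iv,0→∞ = 125.7525 + 12.157 = 137.9095 mg/L·hr
Trapezoidal AUC_0→6.5 (oral solution):
  [0→1]: (0.00+4.35)/2 × 1 = 2.175
  [1→4]: (4.35+3.31)/2 × 3 = 11.49
  [4→4.5]: (3.31+2.88)/2 × 0.5 = 1.5475
  [4.5→5]: (2.88+2.48)/2 × 0.5 = 1.34
  [5→6]: (2.48+1.82)/2 × 1 = 2.15
  [6→6.5]: (1.82+1.54)/2 × 0.5 = 0.84
  Sum = 19.5425 mg/L·hr
oral solution tail: 1.54/0.343 = 4.490; AUC_ev,0→∞ = 19.5425 + 4.490 = 24.0325 mg/L·hr
F = (AUC_ev/D_ev)/(AUC_iv/D_iv) = (24.0325/625)/(137.9095/250) = 0.038452/0.551638 = 0.0697

F = 0.0697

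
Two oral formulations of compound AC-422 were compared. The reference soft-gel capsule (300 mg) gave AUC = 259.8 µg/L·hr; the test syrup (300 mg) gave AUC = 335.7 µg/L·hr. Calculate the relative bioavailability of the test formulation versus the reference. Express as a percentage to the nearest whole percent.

F_rel = 129%

F_rel = (AUC_test/D_test) / (AUC_ref/D_ref)
      = (335.7/300) / (259.8/300)
      = 1.119 / 0.866 = 1.2921 = 129.21%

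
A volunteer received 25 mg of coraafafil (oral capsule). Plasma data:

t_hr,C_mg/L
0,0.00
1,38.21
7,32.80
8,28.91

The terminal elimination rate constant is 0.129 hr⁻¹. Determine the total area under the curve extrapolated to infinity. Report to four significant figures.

AUC = 487.1 mg/L·hr

Trapezoidal AUC_0→8:
  [0→1]: (0.00+38.21)/2 × 1 = 19.105
  [1→7]: (38.21+32.80)/2 × 6 = 213.03
  [7→8]: (32.80+28.91)/2 × 1 = 30.855
  Sum = 262.99 mg/L·hr
Extrapolated tail: C_last / k_e = 28.91 / 0.129 = 224.109
AUC_0→∞ = 262.99 + 224.109 = 487.099 mg/L·hr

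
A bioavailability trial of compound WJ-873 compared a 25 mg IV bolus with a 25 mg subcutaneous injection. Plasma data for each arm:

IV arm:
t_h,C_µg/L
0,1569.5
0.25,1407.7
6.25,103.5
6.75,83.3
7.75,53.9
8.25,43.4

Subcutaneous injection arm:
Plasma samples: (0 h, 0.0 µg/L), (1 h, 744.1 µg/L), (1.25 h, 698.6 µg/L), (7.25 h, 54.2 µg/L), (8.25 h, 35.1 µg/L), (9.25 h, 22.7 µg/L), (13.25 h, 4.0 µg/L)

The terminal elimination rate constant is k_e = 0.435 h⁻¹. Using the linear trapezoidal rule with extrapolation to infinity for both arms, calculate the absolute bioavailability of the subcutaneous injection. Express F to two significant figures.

F = 0.57

Trapezoidal AUC_0→8.25 (IV):
  [0→0.25]: (1569.5+1407.7)/2 × 0.25 = 372.15
  [0.25→6.25]: (1407.7+103.5)/2 × 6 = 4533.6
  [6.25→6.75]: (103.5+83.3)/2 × 0.5 = 46.7
  [6.75→7.75]: (83.3+53.9)/2 × 1 = 68.6
  [7.75→8.25]: (53.9+43.4)/2 × 0.5 = 24.325
  Sum = 5045.375 µg/L·h
IV tail: 43.4/0.435 = 99.770; AUC_iv,0→∞ = 5045.375 + 99.770 = 5145.145 µg/L·h
Trapezoidal AUC_0→13.25 (subcutaneous injection):
  [0→1]: (0.0+744.1)/2 × 1 = 372.05
  [1→1.25]: (744.1+698.6)/2 × 0.25 = 180.3375
  [1.25→7.25]: (698.6+54.2)/2 × 6 = 2258.4
  [7.25→8.25]: (54.2+35.1)/2 × 1 = 44.65
  [8.25→9.25]: (35.1+22.7)/2 × 1 = 28.9
  [9.25→13.25]: (22.7+4.0)/2 × 4 = 53.4
  Sum = 2937.7375 µg/L·h
subcutaneous injection tail: 4.0/0.435 = 9.195; AUC_ev,0→∞ = 2937.7375 + 9.195 = 2946.9325 µg/L·h
F = (AUC_ev/D_ev)/(AUC_iv/D_iv) = (2946.9325/25)/(5145.145/25) = 117.8773/205.8058 = 0.5728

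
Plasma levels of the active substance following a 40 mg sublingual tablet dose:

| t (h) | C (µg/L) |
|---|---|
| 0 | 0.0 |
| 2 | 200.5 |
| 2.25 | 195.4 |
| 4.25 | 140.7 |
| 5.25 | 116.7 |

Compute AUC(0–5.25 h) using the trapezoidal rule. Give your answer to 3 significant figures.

Trapezoidal AUC_0→5.25:
  [0→2]: (0.0+200.5)/2 × 2 = 200.5
  [2→2.25]: (200.5+195.4)/2 × 0.25 = 49.4875
  [2.25→4.25]: (195.4+140.7)/2 × 2 = 336.1
  [4.25→5.25]: (140.7+116.7)/2 × 1 = 128.7
  Sum = 714.7875 µg/L·h

AUC = 715 µg/L·h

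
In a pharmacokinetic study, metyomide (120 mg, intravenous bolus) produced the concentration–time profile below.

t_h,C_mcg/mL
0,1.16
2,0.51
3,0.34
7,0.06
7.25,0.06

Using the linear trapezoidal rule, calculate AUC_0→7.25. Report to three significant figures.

AUC = 2.91 mcg/mL·h

Trapezoidal AUC_0→7.25:
  [0→2]: (1.16+0.51)/2 × 2 = 1.67
  [2→3]: (0.51+0.34)/2 × 1 = 0.425
  [3→7]: (0.34+0.06)/2 × 4 = 0.8
  [7→7.25]: (0.06+0.06)/2 × 0.25 = 0.015
  Sum = 2.91 mcg/mL·h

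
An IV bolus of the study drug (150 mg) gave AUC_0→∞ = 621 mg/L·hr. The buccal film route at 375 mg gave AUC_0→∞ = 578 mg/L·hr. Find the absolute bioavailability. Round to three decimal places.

F = (AUC_ev / D_ev) / (AUC_iv / D_iv)
  = (578/375) / (621/150)
  = 1.54133 / 4.14 = 0.3723

F = 0.372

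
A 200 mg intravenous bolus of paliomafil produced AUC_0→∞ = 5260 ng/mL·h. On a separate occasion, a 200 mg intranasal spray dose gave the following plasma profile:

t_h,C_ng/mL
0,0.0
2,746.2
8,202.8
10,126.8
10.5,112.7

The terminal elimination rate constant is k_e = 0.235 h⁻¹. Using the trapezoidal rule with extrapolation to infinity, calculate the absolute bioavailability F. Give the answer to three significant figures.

F = 0.848

Trapezoidal AUC_0→10.5 (intranasal spray):
  [0→2]: (0.0+746.2)/2 × 2 = 746.2
  [2→8]: (746.2+202.8)/2 × 6 = 2847.0
  [8→10]: (202.8+126.8)/2 × 2 = 329.6
  [10→10.5]: (126.8+112.7)/2 × 0.5 = 59.875
  Sum = 3982.675 ng/mL·h
Tail: C_last/k_e = 112.7/0.235 = 479.574
AUC_0→∞ (intranasal spray) = 3982.675 + 479.574 = 4462.249 ng/mL·h
F = (AUC_ev/D_ev)/(AUC_iv/D_iv) = (4462.249/200)/(5260/200) = 22.311245/26.3 = 0.8483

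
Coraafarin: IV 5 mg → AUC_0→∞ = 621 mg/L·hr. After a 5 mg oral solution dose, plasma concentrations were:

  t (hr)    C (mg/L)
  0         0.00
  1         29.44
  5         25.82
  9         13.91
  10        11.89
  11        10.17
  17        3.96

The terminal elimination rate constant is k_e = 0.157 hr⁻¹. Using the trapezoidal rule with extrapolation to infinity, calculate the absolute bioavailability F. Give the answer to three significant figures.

Trapezoidal AUC_0→17 (oral solution):
  [0→1]: (0.00+29.44)/2 × 1 = 14.72
  [1→5]: (29.44+25.82)/2 × 4 = 110.52
  [5→9]: (25.82+13.91)/2 × 4 = 79.46
  [9→10]: (13.91+11.89)/2 × 1 = 12.9
  [10→11]: (11.89+10.17)/2 × 1 = 11.03
  [11→17]: (10.17+3.96)/2 × 6 = 42.39
  Sum = 271.02 mg/L·hr
Tail: C_last/k_e = 3.96/0.157 = 25.223
AUC_0→∞ (oral solution) = 271.02 + 25.223 = 296.243 mg/L·hr
F = (AUC_ev/D_ev)/(AUC_iv/D_iv) = (296.243/5)/(621/5) = 59.2486/124.2 = 0.4770

F = 0.477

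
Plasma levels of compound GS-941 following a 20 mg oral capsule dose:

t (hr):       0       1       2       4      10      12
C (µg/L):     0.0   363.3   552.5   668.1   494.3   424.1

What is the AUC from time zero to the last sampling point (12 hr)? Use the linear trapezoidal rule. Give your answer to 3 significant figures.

Trapezoidal AUC_0→12:
  [0→1]: (0.0+363.3)/2 × 1 = 181.65
  [1→2]: (363.3+552.5)/2 × 1 = 457.9
  [2→4]: (552.5+668.1)/2 × 2 = 1220.6
  [4→10]: (668.1+494.3)/2 × 6 = 3487.2
  [10→12]: (494.3+424.1)/2 × 2 = 918.4
  Sum = 6265.75 µg/L·hr

AUC = 6270 µg/L·hr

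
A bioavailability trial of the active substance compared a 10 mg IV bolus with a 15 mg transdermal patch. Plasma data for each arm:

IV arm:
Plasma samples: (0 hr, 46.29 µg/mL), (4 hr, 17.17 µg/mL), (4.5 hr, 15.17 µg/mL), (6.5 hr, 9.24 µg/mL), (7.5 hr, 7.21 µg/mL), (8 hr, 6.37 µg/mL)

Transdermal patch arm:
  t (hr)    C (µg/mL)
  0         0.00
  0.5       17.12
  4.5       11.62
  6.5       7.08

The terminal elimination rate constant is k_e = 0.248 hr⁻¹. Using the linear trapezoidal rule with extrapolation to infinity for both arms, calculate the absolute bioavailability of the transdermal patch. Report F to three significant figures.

F = 0.369

Trapezoidal AUC_0→8 (IV):
  [0→4]: (46.29+17.17)/2 × 4 = 126.92
  [4→4.5]: (17.17+15.17)/2 × 0.5 = 8.085
  [4.5→6.5]: (15.17+9.24)/2 × 2 = 24.41
  [6.5→7.5]: (9.24+7.21)/2 × 1 = 8.225
  [7.5→8]: (7.21+6.37)/2 × 0.5 = 3.395
  Sum = 171.035 µg/mL·hr
IV tail: 6.37/0.248 = 25.685; AUC_iv,0→∞ = 171.035 + 25.685 = 196.72 µg/mL·hr
Trapezoidal AUC_0→6.5 (transdermal patch):
  [0→0.5]: (0.00+17.12)/2 × 0.5 = 4.28
  [0.5→4.5]: (17.12+11.62)/2 × 4 = 57.48
  [4.5→6.5]: (11.62+7.08)/2 × 2 = 18.7
  Sum = 80.46 µg/mL·hr
transdermal patch tail: 7.08/0.248 = 28.548; AUC_ev,0→∞ = 80.46 + 28.548 = 109.008 µg/mL·hr
F = (AUC_ev/D_ev)/(AUC_iv/D_iv) = (109.008/15)/(196.72/10) = 7.2672/19.672 = 0.3694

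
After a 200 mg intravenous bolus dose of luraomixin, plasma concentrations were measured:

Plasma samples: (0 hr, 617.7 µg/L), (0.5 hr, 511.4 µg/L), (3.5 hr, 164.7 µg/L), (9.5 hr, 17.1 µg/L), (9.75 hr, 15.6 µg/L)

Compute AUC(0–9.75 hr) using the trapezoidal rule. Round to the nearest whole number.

AUC = 1846 µg/L·hr

Trapezoidal AUC_0→9.75:
  [0→0.5]: (617.7+511.4)/2 × 0.5 = 282.275
  [0.5→3.5]: (511.4+164.7)/2 × 3 = 1014.15
  [3.5→9.5]: (164.7+17.1)/2 × 6 = 545.4
  [9.5→9.75]: (17.1+15.6)/2 × 0.25 = 4.0875
  Sum = 1845.9125 µg/L·hr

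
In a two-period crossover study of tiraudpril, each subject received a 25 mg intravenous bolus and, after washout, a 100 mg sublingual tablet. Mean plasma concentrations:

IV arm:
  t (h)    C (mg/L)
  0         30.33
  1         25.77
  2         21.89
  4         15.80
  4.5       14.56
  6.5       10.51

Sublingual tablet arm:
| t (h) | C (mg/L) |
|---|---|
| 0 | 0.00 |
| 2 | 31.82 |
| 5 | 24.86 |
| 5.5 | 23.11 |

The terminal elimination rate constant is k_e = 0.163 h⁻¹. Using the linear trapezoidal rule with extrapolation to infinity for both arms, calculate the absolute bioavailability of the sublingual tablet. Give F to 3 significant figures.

Trapezoidal AUC_0→6.5 (IV):
  [0→1]: (30.33+25.77)/2 × 1 = 28.05
  [1→2]: (25.77+21.89)/2 × 1 = 23.83
  [2→4]: (21.89+15.80)/2 × 2 = 37.69
  [4→4.5]: (15.80+14.56)/2 × 0.5 = 7.59
  [4.5→6.5]: (14.56+10.51)/2 × 2 = 25.07
  Sum = 122.23 mg/L·h
IV tail: 10.51/0.163 = 64.479; AUC_iv,0→∞ = 122.23 + 64.479 = 186.709 mg/L·h
Trapezoidal AUC_0→5.5 (sublingual tablet):
  [0→2]: (0.00+31.82)/2 × 2 = 31.82
  [2→5]: (31.82+24.86)/2 × 3 = 85.02
  [5→5.5]: (24.86+23.11)/2 × 0.5 = 11.9925
  Sum = 128.8325 mg/L·h
sublingual tablet tail: 23.11/0.163 = 141.779; AUC_ev,0→∞ = 128.8325 + 141.779 = 270.6115 mg/L·h
F = (AUC_ev/D_ev)/(AUC_iv/D_iv) = (270.6115/100)/(186.709/25) = 2.706115/7.46836 = 0.3623

F = 0.362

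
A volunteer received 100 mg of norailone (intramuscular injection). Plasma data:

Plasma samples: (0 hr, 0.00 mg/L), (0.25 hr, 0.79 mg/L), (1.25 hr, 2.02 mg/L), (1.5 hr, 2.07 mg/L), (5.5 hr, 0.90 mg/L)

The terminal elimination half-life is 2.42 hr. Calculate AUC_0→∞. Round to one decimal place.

Trapezoidal AUC_0→5.5:
  [0→0.25]: (0.00+0.79)/2 × 0.25 = 0.09875
  [0.25→1.25]: (0.79+2.02)/2 × 1 = 1.405
  [1.25→1.5]: (2.02+2.07)/2 × 0.25 = 0.51125
  [1.5→5.5]: (2.07+0.90)/2 × 4 = 5.94
  Sum = 7.955 mg/L·hr
k_e = ln2 / t½ = 0.693147 / 2.42 = 0.2864 hr^-1
Extrapolated tail: C_last / k_e = 0.90 / 0.2864 = 3.142
AUC_0→∞ = 7.955 + 3.142 = 11.097 mg/L·hr

AUC = 11.1 mg/L·hr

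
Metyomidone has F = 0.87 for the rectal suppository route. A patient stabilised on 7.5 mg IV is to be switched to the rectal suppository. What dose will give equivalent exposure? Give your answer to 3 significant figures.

D_rectal = 8.62 mg

For equal systemic exposure: F × D_ev = D_iv
D_ev = D_iv / F = 7.5 / 0.87 = 8.62069 mg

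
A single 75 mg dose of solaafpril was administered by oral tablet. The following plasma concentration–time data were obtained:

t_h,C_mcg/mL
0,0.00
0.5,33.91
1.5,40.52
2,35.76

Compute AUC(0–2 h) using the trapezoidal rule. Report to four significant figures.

Trapezoidal AUC_0→2:
  [0→0.5]: (0.00+33.91)/2 × 0.5 = 8.4775
  [0.5→1.5]: (33.91+40.52)/2 × 1 = 37.215
  [1.5→2]: (40.52+35.76)/2 × 0.5 = 19.07
  Sum = 64.7625 mcg/mL·h

AUC = 64.76 mcg/mL·h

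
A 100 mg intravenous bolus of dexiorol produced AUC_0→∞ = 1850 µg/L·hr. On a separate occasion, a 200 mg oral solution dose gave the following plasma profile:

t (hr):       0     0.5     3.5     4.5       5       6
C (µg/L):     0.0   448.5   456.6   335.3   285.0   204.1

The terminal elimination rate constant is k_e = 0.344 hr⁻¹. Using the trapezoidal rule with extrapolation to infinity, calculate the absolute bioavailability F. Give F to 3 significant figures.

Trapezoidal AUC_0→6 (oral solution):
  [0→0.5]: (0.0+448.5)/2 × 0.5 = 112.125
  [0.5→3.5]: (448.5+456.6)/2 × 3 = 1357.65
  [3.5→4.5]: (456.6+335.3)/2 × 1 = 395.95
  [4.5→5]: (335.3+285.0)/2 × 0.5 = 155.075
  [5→6]: (285.0+204.1)/2 × 1 = 244.55
  Sum = 2265.35 µg/L·hr
Tail: C_last/k_e = 204.1/0.344 = 593.314
AUC_0→∞ (oral solution) = 2265.35 + 593.314 = 2858.664 µg/L·hr
F = (AUC_ev/D_ev)/(AUC_iv/D_iv) = (2858.664/200)/(1850/100) = 14.29332/18.5 = 0.7726

F = 0.773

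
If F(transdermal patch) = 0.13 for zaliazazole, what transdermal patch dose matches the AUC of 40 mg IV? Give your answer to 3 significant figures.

For equal systemic exposure: F × D_ev = D_iv
D_ev = D_iv / F = 40 / 0.13 = 307.692 mg

D_transdermal = 308 mg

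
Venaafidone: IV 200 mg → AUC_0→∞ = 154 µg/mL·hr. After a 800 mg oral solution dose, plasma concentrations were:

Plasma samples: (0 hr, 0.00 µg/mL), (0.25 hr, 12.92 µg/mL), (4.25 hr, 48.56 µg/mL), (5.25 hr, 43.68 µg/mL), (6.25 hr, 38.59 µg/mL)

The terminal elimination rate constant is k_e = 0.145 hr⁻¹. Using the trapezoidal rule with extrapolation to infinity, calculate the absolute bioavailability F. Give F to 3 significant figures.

Trapezoidal AUC_0→6.25 (oral solution):
  [0→0.25]: (0.00+12.92)/2 × 0.25 = 1.615
  [0.25→4.25]: (12.92+48.56)/2 × 4 = 122.96
  [4.25→5.25]: (48.56+43.68)/2 × 1 = 46.12
  [5.25→6.25]: (43.68+38.59)/2 × 1 = 41.135
  Sum = 211.83 µg/mL·hr
Tail: C_last/k_e = 38.59/0.145 = 266.138
AUC_0→∞ (oral solution) = 211.83 + 266.138 = 477.968 µg/mL·hr
F = (AUC_ev/D_ev)/(AUC_iv/D_iv) = (477.968/800)/(154/200) = 0.59746/0.77 = 0.7759

F = 0.776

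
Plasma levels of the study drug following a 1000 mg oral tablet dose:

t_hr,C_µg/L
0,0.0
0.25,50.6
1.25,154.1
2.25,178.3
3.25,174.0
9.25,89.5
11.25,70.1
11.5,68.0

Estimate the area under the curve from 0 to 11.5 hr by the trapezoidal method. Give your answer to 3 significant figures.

Trapezoidal AUC_0→11.5:
  [0→0.25]: (0.0+50.6)/2 × 0.25 = 6.325
  [0.25→1.25]: (50.6+154.1)/2 × 1 = 102.35
  [1.25→2.25]: (154.1+178.3)/2 × 1 = 166.2
  [2.25→3.25]: (178.3+174.0)/2 × 1 = 176.15
  [3.25→9.25]: (174.0+89.5)/2 × 6 = 790.5
  [9.25→11.25]: (89.5+70.1)/2 × 2 = 159.6
  [11.25→11.5]: (70.1+68.0)/2 × 0.25 = 17.2625
  Sum = 1418.3875 µg/L·hr

AUC = 1420 µg/L·hr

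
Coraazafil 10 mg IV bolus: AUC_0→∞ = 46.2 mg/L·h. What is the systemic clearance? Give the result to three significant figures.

CL = Dose_iv / AUC_0→∞
   = 10 / 46.2 = 0.21645 L/h

CL = 0.216 L/h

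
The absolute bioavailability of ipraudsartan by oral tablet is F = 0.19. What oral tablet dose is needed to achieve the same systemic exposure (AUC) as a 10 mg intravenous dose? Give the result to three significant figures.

D_oral = 52.6 mg

For equal systemic exposure: F × D_ev = D_iv
D_ev = D_iv / F = 10 / 0.19 = 52.6316 mg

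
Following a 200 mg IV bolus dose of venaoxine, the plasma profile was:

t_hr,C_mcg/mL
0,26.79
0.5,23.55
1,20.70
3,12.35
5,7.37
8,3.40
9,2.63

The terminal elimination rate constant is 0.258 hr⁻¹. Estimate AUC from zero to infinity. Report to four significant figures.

AUC = 105.8 mcg/mL·hr

Trapezoidal AUC_0→9:
  [0→0.5]: (26.79+23.55)/2 × 0.5 = 12.585
  [0.5→1]: (23.55+20.70)/2 × 0.5 = 11.0625
  [1→3]: (20.70+12.35)/2 × 2 = 33.05
  [3→5]: (12.35+7.37)/2 × 2 = 19.72
  [5→8]: (7.37+3.40)/2 × 3 = 16.155
  [8→9]: (3.40+2.63)/2 × 1 = 3.015
  Sum = 95.5875 mcg/mL·hr
Extrapolated tail: C_last / k_e = 2.63 / 0.258 = 10.194
AUC_0→∞ = 95.5875 + 10.194 = 105.7815 mcg/mL·hr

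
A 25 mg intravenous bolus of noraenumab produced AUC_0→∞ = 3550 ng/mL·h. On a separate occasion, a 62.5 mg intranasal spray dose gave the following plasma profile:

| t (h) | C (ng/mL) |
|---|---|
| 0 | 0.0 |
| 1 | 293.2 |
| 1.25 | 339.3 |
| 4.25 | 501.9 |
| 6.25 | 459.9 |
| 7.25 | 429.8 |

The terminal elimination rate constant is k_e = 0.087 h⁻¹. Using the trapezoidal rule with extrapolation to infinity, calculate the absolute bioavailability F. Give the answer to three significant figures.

F = 0.883

Trapezoidal AUC_0→7.25 (intranasal spray):
  [0→1]: (0.0+293.2)/2 × 1 = 146.6
  [1→1.25]: (293.2+339.3)/2 × 0.25 = 79.0625
  [1.25→4.25]: (339.3+501.9)/2 × 3 = 1261.8
  [4.25→6.25]: (501.9+459.9)/2 × 2 = 961.8
  [6.25→7.25]: (459.9+429.8)/2 × 1 = 444.85
  Sum = 2894.1125 ng/mL·h
Tail: C_last/k_e = 429.8/0.087 = 4940.230
AUC_0→∞ (intranasal spray) = 2894.1125 + 4940.230 = 7834.3425 ng/mL·h
F = (AUC_ev/D_ev)/(AUC_iv/D_iv) = (7834.3425/62.5)/(3550/25) = 125.34948/142 = 0.8827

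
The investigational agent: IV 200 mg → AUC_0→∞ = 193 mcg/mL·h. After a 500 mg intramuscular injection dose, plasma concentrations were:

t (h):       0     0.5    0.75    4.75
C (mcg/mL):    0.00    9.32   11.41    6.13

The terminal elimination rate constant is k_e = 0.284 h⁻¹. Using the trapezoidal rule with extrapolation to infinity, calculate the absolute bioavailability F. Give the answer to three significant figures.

Trapezoidal AUC_0→4.75 (intramuscular injection):
  [0→0.5]: (0.00+9.32)/2 × 0.5 = 2.33
  [0.5→0.75]: (9.32+11.41)/2 × 0.25 = 2.59125
  [0.75→4.75]: (11.41+6.13)/2 × 4 = 35.08
  Sum = 40.00125 mcg/mL·h
Tail: C_last/k_e = 6.13/0.284 = 21.585
AUC_0→∞ (intramuscular injection) = 40.00125 + 21.585 = 61.58625 mcg/mL·h
F = (AUC_ev/D_ev)/(AUC_iv/D_iv) = (61.58625/500)/(193/200) = 0.1231725/0.965 = 0.1276

F = 0.128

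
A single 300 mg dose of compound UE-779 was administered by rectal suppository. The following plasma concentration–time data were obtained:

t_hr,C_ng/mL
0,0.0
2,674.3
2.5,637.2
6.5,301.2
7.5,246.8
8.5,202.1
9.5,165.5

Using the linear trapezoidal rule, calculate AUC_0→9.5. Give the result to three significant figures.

AUC = 3560 ng/mL·hr

Trapezoidal AUC_0→9.5:
  [0→2]: (0.0+674.3)/2 × 2 = 674.3
  [2→2.5]: (674.3+637.2)/2 × 0.5 = 327.875
  [2.5→6.5]: (637.2+301.2)/2 × 4 = 1876.8
  [6.5→7.5]: (301.2+246.8)/2 × 1 = 274.0
  [7.5→8.5]: (246.8+202.1)/2 × 1 = 224.45
  [8.5→9.5]: (202.1+165.5)/2 × 1 = 183.8
  Sum = 3561.225 ng/mL·hr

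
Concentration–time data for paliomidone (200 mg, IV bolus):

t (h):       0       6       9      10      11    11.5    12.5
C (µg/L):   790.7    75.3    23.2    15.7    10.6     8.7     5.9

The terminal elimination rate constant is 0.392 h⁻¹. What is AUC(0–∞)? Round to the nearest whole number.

AUC = 2806 µg/L·h

Trapezoidal AUC_0→12.5:
  [0→6]: (790.7+75.3)/2 × 6 = 2598.0
  [6→9]: (75.3+23.2)/2 × 3 = 147.75
  [9→10]: (23.2+15.7)/2 × 1 = 19.45
  [10→11]: (15.7+10.6)/2 × 1 = 13.15
  [11→11.5]: (10.6+8.7)/2 × 0.5 = 4.825
  [11.5→12.5]: (8.7+5.9)/2 × 1 = 7.3
  Sum = 2790.475 µg/L·h
Extrapolated tail: C_last / k_e = 5.9 / 0.392 = 15.051
AUC_0→∞ = 2790.475 + 15.051 = 2805.526 µg/L·h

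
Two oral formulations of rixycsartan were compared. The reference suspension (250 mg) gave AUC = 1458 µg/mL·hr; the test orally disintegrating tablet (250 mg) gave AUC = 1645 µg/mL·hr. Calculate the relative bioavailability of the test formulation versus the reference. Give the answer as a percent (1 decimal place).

F_rel = (AUC_test/D_test) / (AUC_ref/D_ref)
      = (1645/250) / (1458/250)
      = 6.58 / 5.832 = 1.1283 = 112.83%

F_rel = 112.8%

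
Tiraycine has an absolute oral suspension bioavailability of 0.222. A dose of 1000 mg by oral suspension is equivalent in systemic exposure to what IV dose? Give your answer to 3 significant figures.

Systemic exposure from an extravascular dose = F × D_ev, so the equivalent IV dose is F × D_ev.
D_iv = F × D_ev = 0.222 × 1000 = 222 mg

D_iv = 222 mg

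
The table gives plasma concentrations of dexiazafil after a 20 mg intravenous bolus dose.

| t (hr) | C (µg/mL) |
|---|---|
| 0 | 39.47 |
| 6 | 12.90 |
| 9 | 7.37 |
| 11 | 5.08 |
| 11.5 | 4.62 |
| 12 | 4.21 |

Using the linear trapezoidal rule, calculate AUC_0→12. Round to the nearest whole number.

Trapezoidal AUC_0→12:
  [0→6]: (39.47+12.90)/2 × 6 = 157.11
  [6→9]: (12.90+7.37)/2 × 3 = 30.405
  [9→11]: (7.37+5.08)/2 × 2 = 12.45
  [11→11.5]: (5.08+4.62)/2 × 0.5 = 2.425
  [11.5→12]: (4.62+4.21)/2 × 0.5 = 2.2075
  Sum = 204.5975 µg/mL·hr

AUC = 205 µg/mL·hr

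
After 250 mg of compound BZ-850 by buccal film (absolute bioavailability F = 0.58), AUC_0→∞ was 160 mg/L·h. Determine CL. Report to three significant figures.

CL = 0.906 L/h

CL = F × Dose / AUC_0→∞
   = 0.58 × 250 / 160 = 0.90625 L/h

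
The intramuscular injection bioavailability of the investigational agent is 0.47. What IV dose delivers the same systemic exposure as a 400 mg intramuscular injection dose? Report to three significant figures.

Systemic exposure from an extravascular dose = F × D_ev, so the equivalent IV dose is F × D_ev.
D_iv = F × D_ev = 0.47 × 400 = 188 mg

D_iv = 188 mg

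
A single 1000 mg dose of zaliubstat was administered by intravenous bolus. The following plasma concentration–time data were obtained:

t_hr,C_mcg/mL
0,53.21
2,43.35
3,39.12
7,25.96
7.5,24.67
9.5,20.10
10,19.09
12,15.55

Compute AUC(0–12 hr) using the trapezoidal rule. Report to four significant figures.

Trapezoidal AUC_0→12:
  [0→2]: (53.21+43.35)/2 × 2 = 96.56
  [2→3]: (43.35+39.12)/2 × 1 = 41.235
  [3→7]: (39.12+25.96)/2 × 4 = 130.16
  [7→7.5]: (25.96+24.67)/2 × 0.5 = 12.6575
  [7.5→9.5]: (24.67+20.10)/2 × 2 = 44.77
  [9.5→10]: (20.10+19.09)/2 × 0.5 = 9.7975
  [10→12]: (19.09+15.55)/2 × 2 = 34.64
  Sum = 369.82 mcg/mL·hr

AUC = 369.8 mcg/mL·hr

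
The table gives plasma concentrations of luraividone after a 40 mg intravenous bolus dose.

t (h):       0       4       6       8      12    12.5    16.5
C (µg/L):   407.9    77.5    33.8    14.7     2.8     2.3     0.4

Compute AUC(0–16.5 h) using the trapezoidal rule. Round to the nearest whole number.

AUC = 1172 µg/L·h

Trapezoidal AUC_0→16.5:
  [0→4]: (407.9+77.5)/2 × 4 = 970.8
  [4→6]: (77.5+33.8)/2 × 2 = 111.3
  [6→8]: (33.8+14.7)/2 × 2 = 48.5
  [8→12]: (14.7+2.8)/2 × 4 = 35.0
  [12→12.5]: (2.8+2.3)/2 × 0.5 = 1.275
  [12.5→16.5]: (2.3+0.4)/2 × 4 = 5.4
  Sum = 1172.275 µg/L·h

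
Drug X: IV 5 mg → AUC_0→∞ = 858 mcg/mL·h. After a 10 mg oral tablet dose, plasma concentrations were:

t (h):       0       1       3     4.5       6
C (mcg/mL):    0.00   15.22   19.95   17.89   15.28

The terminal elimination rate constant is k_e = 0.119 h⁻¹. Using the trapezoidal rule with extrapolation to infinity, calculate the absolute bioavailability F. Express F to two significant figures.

Trapezoidal AUC_0→6 (oral tablet):
  [0→1]: (0.00+15.22)/2 × 1 = 7.61
  [1→3]: (15.22+19.95)/2 × 2 = 35.17
  [3→4.5]: (19.95+17.89)/2 × 1.5 = 28.38
  [4.5→6]: (17.89+15.28)/2 × 1.5 = 24.8775
  Sum = 96.0375 mcg/mL·h
Tail: C_last/k_e = 15.28/0.119 = 128.403
AUC_0→∞ (oral tablet) = 96.0375 + 128.403 = 224.4405 mcg/mL·h
F = (AUC_ev/D_ev)/(AUC_iv/D_iv) = (224.4405/10)/(858/5) = 22.44405/171.6 = 0.1308

F = 0.13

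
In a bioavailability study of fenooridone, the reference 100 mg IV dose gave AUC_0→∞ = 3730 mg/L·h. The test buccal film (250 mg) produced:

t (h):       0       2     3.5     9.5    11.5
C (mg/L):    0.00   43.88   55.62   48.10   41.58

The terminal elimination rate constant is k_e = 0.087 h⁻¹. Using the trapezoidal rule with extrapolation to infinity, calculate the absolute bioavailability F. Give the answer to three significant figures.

Trapezoidal AUC_0→11.5 (buccal film):
  [0→2]: (0.00+43.88)/2 × 2 = 43.88
  [2→3.5]: (43.88+55.62)/2 × 1.5 = 74.625
  [3.5→9.5]: (55.62+48.10)/2 × 6 = 311.16
  [9.5→11.5]: (48.10+41.58)/2 × 2 = 89.68
  Sum = 519.345 mg/L·h
Tail: C_last/k_e = 41.58/0.087 = 477.931
AUC_0→∞ (buccal film) = 519.345 + 477.931 = 997.276 mg/L·h
F = (AUC_ev/D_ev)/(AUC_iv/D_iv) = (997.276/250)/(3730/100) = 3.989104/37.3 = 0.1069

F = 0.107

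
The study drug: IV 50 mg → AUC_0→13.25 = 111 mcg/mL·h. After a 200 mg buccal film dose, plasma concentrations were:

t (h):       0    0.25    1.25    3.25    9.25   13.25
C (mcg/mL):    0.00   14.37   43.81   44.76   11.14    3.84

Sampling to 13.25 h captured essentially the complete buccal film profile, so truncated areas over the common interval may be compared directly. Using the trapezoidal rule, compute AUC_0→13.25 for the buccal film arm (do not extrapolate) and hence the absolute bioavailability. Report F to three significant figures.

F = 0.714

Trapezoidal AUC_0→13.25 (buccal film):
  [0→0.25]: (0.00+14.37)/2 × 0.25 = 1.79625
  [0.25→1.25]: (14.37+43.81)/2 × 1 = 29.09
  [1.25→3.25]: (43.81+44.76)/2 × 2 = 88.57
  [3.25→9.25]: (44.76+11.14)/2 × 6 = 167.7
  [9.25→13.25]: (11.14+3.84)/2 × 4 = 29.96
  Sum = 317.11625 mcg/mL·h
F = (AUC_ev/D_ev)/(AUC_iv/D_iv) = (317.11625/200)/(111/50) = 1.58558/2.22 = 0.7142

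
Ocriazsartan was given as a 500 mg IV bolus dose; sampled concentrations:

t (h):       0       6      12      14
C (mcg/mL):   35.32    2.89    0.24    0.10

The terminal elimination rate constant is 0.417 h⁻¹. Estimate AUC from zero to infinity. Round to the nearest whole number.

Trapezoidal AUC_0→14:
  [0→6]: (35.32+2.89)/2 × 6 = 114.63
  [6→12]: (2.89+0.24)/2 × 6 = 9.39
  [12→14]: (0.24+0.10)/2 × 2 = 0.34
  Sum = 124.36 mcg/mL·h
Extrapolated tail: C_last / k_e = 0.10 / 0.417 = 0.240
AUC_0→∞ = 124.36 + 0.240 = 124.6 mcg/mL·h

AUC = 125 mcg/mL·h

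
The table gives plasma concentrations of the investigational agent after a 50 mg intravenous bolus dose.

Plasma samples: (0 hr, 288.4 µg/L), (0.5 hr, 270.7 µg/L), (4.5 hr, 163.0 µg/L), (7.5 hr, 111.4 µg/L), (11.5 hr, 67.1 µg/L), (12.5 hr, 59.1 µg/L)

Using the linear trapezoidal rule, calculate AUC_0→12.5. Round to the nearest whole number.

Trapezoidal AUC_0→12.5:
  [0→0.5]: (288.4+270.7)/2 × 0.5 = 139.775
  [0.5→4.5]: (270.7+163.0)/2 × 4 = 867.4
  [4.5→7.5]: (163.0+111.4)/2 × 3 = 411.6
  [7.5→11.5]: (111.4+67.1)/2 × 4 = 357.0
  [11.5→12.5]: (67.1+59.1)/2 × 1 = 63.1
  Sum = 1838.875 µg/L·hr

AUC = 1839 µg/L·hr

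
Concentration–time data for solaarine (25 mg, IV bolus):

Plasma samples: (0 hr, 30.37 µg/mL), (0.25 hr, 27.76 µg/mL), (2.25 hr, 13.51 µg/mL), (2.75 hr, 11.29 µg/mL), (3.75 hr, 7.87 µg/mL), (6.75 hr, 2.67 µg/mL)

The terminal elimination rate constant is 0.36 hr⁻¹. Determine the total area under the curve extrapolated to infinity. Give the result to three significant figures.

AUC = 87.5 µg/mL·hr

Trapezoidal AUC_0→6.75:
  [0→0.25]: (30.37+27.76)/2 × 0.25 = 7.26625
  [0.25→2.25]: (27.76+13.51)/2 × 2 = 41.27
  [2.25→2.75]: (13.51+11.29)/2 × 0.5 = 6.2
  [2.75→3.75]: (11.29+7.87)/2 × 1 = 9.58
  [3.75→6.75]: (7.87+2.67)/2 × 3 = 15.81
  Sum = 80.12625 µg/mL·hr
Extrapolated tail: C_last / k_e = 2.67 / 0.36 = 7.417
AUC_0→∞ = 80.12625 + 7.417 = 87.54325 µg/mL·hr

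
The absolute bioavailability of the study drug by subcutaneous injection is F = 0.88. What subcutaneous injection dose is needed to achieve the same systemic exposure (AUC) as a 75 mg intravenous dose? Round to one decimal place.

D_subcutaneous = 85.2 mg

For equal systemic exposure: F × D_ev = D_iv
D_ev = D_iv / F = 75 / 0.88 = 85.2273 mg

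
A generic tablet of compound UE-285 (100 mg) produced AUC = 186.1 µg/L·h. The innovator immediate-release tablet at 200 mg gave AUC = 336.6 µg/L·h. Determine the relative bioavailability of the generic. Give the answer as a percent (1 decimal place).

F_rel = 110.6%

F_rel = (AUC_test/D_test) / (AUC_ref/D_ref)
      = (186.1/100) / (336.6/200)
      = 1.861 / 1.683 = 1.1058 = 110.58%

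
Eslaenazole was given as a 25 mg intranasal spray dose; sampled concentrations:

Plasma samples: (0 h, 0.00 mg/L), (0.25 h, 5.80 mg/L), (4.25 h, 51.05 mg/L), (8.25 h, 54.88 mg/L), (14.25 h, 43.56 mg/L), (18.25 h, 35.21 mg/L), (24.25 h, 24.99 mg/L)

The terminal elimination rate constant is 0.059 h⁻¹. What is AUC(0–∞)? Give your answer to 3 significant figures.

Trapezoidal AUC_0→24.25:
  [0→0.25]: (0.00+5.80)/2 × 0.25 = 0.725
  [0.25→4.25]: (5.80+51.05)/2 × 4 = 113.7
  [4.25→8.25]: (51.05+54.88)/2 × 4 = 211.86
  [8.25→14.25]: (54.88+43.56)/2 × 6 = 295.32
  [14.25→18.25]: (43.56+35.21)/2 × 4 = 157.54
  [18.25→24.25]: (35.21+24.99)/2 × 6 = 180.6
  Sum = 959.745 mg/L·h
Extrapolated tail: C_last / k_e = 24.99 / 0.059 = 423.559
AUC_0→∞ = 959.745 + 423.559 = 1383.304 mg/L·h

AUC = 1380 mg/L·h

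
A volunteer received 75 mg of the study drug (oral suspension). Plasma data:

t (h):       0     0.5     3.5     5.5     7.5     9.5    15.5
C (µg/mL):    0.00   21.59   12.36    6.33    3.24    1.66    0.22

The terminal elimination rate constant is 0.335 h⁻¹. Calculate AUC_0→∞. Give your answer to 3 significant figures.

AUC = 95.8 µg/mL·h

Trapezoidal AUC_0→15.5:
  [0→0.5]: (0.00+21.59)/2 × 0.5 = 5.3975
  [0.5→3.5]: (21.59+12.36)/2 × 3 = 50.925
  [3.5→5.5]: (12.36+6.33)/2 × 2 = 18.69
  [5.5→7.5]: (6.33+3.24)/2 × 2 = 9.57
  [7.5→9.5]: (3.24+1.66)/2 × 2 = 4.9
  [9.5→15.5]: (1.66+0.22)/2 × 6 = 5.64
  Sum = 95.1225 µg/mL·h
Extrapolated tail: C_last / k_e = 0.22 / 0.335 = 0.657
AUC_0→∞ = 95.1225 + 0.657 = 95.7795 µg/mL·h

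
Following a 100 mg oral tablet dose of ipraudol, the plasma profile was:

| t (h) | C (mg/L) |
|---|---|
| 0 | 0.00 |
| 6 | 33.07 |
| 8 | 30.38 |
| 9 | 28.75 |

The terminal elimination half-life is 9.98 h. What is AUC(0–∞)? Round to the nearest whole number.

AUC = 606 mg/L·h

Trapezoidal AUC_0→9:
  [0→6]: (0.00+33.07)/2 × 6 = 99.21
  [6→8]: (33.07+30.38)/2 × 2 = 63.45
  [8→9]: (30.38+28.75)/2 × 1 = 29.565
  Sum = 192.225 mg/L·h
k_e = ln2 / t½ = 0.693147 / 9.98 = 0.0695 h^-1
Extrapolated tail: C_last / k_e = 28.75 / 0.0695 = 413.669
AUC_0→∞ = 192.225 + 413.669 = 605.894 mg/L·h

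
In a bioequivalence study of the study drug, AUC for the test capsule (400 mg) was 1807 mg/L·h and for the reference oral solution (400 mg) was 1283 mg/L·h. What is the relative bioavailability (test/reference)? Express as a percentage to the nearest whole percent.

F_rel = 141%

F_rel = (AUC_test/D_test) / (AUC_ref/D_ref)
      = (1807/400) / (1283/400)
      = 4.5175 / 3.2075 = 1.4084 = 140.84%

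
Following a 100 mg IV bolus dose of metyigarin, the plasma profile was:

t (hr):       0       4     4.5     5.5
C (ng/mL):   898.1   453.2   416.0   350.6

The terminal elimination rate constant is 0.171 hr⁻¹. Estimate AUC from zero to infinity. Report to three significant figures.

Trapezoidal AUC_0→5.5:
  [0→4]: (898.1+453.2)/2 × 4 = 2702.6
  [4→4.5]: (453.2+416.0)/2 × 0.5 = 217.3
  [4.5→5.5]: (416.0+350.6)/2 × 1 = 383.3
  Sum = 3303.2 ng/mL·hr
Extrapolated tail: C_last / k_e = 350.6 / 0.171 = 2050.292
AUC_0→∞ = 3303.2 + 2050.292 = 5353.492 ng/mL·hr

AUC = 5350 ng/mL·hr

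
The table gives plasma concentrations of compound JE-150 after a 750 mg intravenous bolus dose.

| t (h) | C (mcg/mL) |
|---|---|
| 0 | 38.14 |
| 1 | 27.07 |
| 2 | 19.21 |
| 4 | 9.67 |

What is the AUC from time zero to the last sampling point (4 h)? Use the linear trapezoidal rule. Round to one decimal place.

Trapezoidal AUC_0→4:
  [0→1]: (38.14+27.07)/2 × 1 = 32.605
  [1→2]: (27.07+19.21)/2 × 1 = 23.14
  [2→4]: (19.21+9.67)/2 × 2 = 28.88
  Sum = 84.625 mcg/mL·h

AUC = 84.6 mcg/mL·h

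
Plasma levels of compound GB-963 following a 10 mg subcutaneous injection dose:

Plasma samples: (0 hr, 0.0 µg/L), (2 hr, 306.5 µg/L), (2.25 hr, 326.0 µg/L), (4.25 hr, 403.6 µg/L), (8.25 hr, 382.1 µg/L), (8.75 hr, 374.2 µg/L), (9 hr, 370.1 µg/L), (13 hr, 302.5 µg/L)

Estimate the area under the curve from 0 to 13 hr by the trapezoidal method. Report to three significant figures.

AUC = 4310 µg/L·hr

Trapezoidal AUC_0→13:
  [0→2]: (0.0+306.5)/2 × 2 = 306.5
  [2→2.25]: (306.5+326.0)/2 × 0.25 = 79.0625
  [2.25→4.25]: (326.0+403.6)/2 × 2 = 729.6
  [4.25→8.25]: (403.6+382.1)/2 × 4 = 1571.4
  [8.25→8.75]: (382.1+374.2)/2 × 0.5 = 189.075
  [8.75→9]: (374.2+370.1)/2 × 0.25 = 93.0375
  [9→13]: (370.1+302.5)/2 × 4 = 1345.2
  Sum = 4313.875 µg/L·hr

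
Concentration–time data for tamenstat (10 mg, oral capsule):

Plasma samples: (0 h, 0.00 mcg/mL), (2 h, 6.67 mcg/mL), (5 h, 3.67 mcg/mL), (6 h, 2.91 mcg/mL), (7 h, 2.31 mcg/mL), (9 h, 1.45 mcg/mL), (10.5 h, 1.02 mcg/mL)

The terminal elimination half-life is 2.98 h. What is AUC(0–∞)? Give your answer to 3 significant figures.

Trapezoidal AUC_0→10.5:
  [0→2]: (0.00+6.67)/2 × 2 = 6.67
  [2→5]: (6.67+3.67)/2 × 3 = 15.51
  [5→6]: (3.67+2.91)/2 × 1 = 3.29
  [6→7]: (2.91+2.31)/2 × 1 = 2.61
  [7→9]: (2.31+1.45)/2 × 2 = 3.76
  [9→10.5]: (1.45+1.02)/2 × 1.5 = 1.8525
  Sum = 33.6925 mcg/mL·h
k_e = ln2 / t½ = 0.693147 / 2.98 = 0.2326 h^-1
Extrapolated tail: C_last / k_e = 1.02 / 0.2326 = 4.385
AUC_0→∞ = 33.6925 + 4.385 = 38.0775 mcg/mL·h

AUC = 38.1 mcg/mL·h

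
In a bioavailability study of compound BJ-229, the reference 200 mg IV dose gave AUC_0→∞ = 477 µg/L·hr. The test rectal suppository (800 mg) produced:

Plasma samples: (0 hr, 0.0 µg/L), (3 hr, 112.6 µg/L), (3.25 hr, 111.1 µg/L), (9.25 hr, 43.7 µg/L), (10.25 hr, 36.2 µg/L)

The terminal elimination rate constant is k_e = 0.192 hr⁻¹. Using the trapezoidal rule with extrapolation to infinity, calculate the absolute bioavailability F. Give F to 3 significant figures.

F = 0.466

Trapezoidal AUC_0→10.25 (rectal suppository):
  [0→3]: (0.0+112.6)/2 × 3 = 168.9
  [3→3.25]: (112.6+111.1)/2 × 0.25 = 27.9625
  [3.25→9.25]: (111.1+43.7)/2 × 6 = 464.4
  [9.25→10.25]: (43.7+36.2)/2 × 1 = 39.95
  Sum = 701.2125 µg/L·hr
Tail: C_last/k_e = 36.2/0.192 = 188.542
AUC_0→∞ (rectal suppository) = 701.2125 + 188.542 = 889.7545 µg/L·hr
F = (AUC_ev/D_ev)/(AUC_iv/D_iv) = (889.7545/800)/(477/200) = 1.11219/2.385 = 0.4663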